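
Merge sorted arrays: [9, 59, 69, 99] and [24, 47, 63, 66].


Take 9 from A
Take 24 from B
Take 47 from B
Take 59 from A
Take 63 from B
Take 66 from B

Merged: [9, 24, 47, 59, 63, 66, 69, 99]


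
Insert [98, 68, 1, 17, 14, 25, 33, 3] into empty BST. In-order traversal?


Insert 98: root
Insert 68: L from 98
Insert 1: L from 98 -> L from 68
Insert 17: L from 98 -> L from 68 -> R from 1
Insert 14: L from 98 -> L from 68 -> R from 1 -> L from 17
Insert 25: L from 98 -> L from 68 -> R from 1 -> R from 17
Insert 33: L from 98 -> L from 68 -> R from 1 -> R from 17 -> R from 25
Insert 3: L from 98 -> L from 68 -> R from 1 -> L from 17 -> L from 14

In-order: [1, 3, 14, 17, 25, 33, 68, 98]


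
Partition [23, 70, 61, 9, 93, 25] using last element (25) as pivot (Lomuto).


Pivot: 25
  23 <= 25: advance i (no swap)
  9 <= 25: swap -> [23, 9, 61, 70, 93, 25]
Place pivot at 2: [23, 9, 25, 70, 93, 61]

Partitioned: [23, 9, 25, 70, 93, 61]


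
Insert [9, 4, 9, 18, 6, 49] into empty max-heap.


Insert 9: [9]
Insert 4: [9, 4]
Insert 9: [9, 4, 9]
Insert 18: [18, 9, 9, 4]
Insert 6: [18, 9, 9, 4, 6]
Insert 49: [49, 9, 18, 4, 6, 9]

Final heap: [49, 9, 18, 4, 6, 9]


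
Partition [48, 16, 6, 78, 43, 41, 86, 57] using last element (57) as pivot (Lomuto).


Pivot: 57
  48 <= 57: advance i (no swap)
  16 <= 57: advance i (no swap)
  6 <= 57: advance i (no swap)
  43 <= 57: swap -> [48, 16, 6, 43, 78, 41, 86, 57]
  41 <= 57: swap -> [48, 16, 6, 43, 41, 78, 86, 57]
Place pivot at 5: [48, 16, 6, 43, 41, 57, 86, 78]

Partitioned: [48, 16, 6, 43, 41, 57, 86, 78]


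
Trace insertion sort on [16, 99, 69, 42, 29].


Initial: [16, 99, 69, 42, 29]
Insert 99: [16, 99, 69, 42, 29]
Insert 69: [16, 69, 99, 42, 29]
Insert 42: [16, 42, 69, 99, 29]
Insert 29: [16, 29, 42, 69, 99]

Sorted: [16, 29, 42, 69, 99]


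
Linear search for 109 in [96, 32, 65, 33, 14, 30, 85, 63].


i=0: 96!=109
i=1: 32!=109
i=2: 65!=109
i=3: 33!=109
i=4: 14!=109
i=5: 30!=109
i=6: 85!=109
i=7: 63!=109

Not found, 8 comps


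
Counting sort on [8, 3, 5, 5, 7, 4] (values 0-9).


Input: [8, 3, 5, 5, 7, 4]
Counts: [0, 0, 0, 1, 1, 2, 0, 1, 1, 0]

Sorted: [3, 4, 5, 5, 7, 8]


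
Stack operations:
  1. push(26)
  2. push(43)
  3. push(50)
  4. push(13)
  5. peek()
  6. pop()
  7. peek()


push(26) -> [26]
push(43) -> [26, 43]
push(50) -> [26, 43, 50]
push(13) -> [26, 43, 50, 13]
peek()->13
pop()->13, [26, 43, 50]
peek()->50

Final stack: [26, 43, 50]


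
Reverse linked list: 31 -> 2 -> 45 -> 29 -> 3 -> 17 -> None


Step 1: curr=31, set curr.next=prev(None) | reversed so far: 31
Step 2: curr=2, set curr.next=prev(31) | reversed so far: 2 -> 31
Step 3: curr=45, set curr.next=prev(2) | reversed so far: 45 -> 2 -> 31
Step 4: curr=29, set curr.next=prev(45) | reversed so far: 29 -> 45 -> 2 -> 31
Step 5: curr=3, set curr.next=prev(29) | reversed so far: 3 -> 29 -> 45 -> 2 -> 31
Step 6: curr=17, set curr.next=prev(3) | reversed so far: 17 -> 3 -> 29 -> 45 -> 2 -> 31

17 -> 3 -> 29 -> 45 -> 2 -> 31 -> None


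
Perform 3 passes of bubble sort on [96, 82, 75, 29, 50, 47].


Initial: [96, 82, 75, 29, 50, 47]
Pass 1: [82, 75, 29, 50, 47, 96] (5 swaps)
Pass 2: [75, 29, 50, 47, 82, 96] (4 swaps)
Pass 3: [29, 50, 47, 75, 82, 96] (3 swaps)

After 3 passes: [29, 50, 47, 75, 82, 96]


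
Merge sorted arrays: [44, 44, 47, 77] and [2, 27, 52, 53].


Take 2 from B
Take 27 from B
Take 44 from A
Take 44 from A
Take 47 from A
Take 52 from B
Take 53 from B

Merged: [2, 27, 44, 44, 47, 52, 53, 77]


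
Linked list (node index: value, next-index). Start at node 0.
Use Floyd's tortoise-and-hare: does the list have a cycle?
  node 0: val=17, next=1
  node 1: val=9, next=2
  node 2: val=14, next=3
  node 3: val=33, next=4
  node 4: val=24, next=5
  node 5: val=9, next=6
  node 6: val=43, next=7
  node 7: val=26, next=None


Floyd's tortoise (slow, +1) and hare (fast, +2):
  init: slow=0, fast=0
  step 1: slow=1, fast=2
  step 2: slow=2, fast=4
  step 3: slow=3, fast=6
  step 4: fast 6->7->None, no cycle

Cycle: no


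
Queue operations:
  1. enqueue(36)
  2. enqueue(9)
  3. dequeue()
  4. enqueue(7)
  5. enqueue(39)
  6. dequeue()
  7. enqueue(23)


enqueue(36) -> [36]
enqueue(9) -> [36, 9]
dequeue()->36, [9]
enqueue(7) -> [9, 7]
enqueue(39) -> [9, 7, 39]
dequeue()->9, [7, 39]
enqueue(23) -> [7, 39, 23]

Final queue: [7, 39, 23]


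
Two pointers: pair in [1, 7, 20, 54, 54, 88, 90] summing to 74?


lo=0(1)+hi=6(90)=91
lo=0(1)+hi=5(88)=89
lo=0(1)+hi=4(54)=55
lo=1(7)+hi=4(54)=61
lo=2(20)+hi=4(54)=74

Yes: 20+54=74


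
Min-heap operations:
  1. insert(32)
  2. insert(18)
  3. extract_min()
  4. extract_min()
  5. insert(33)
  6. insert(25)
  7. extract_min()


insert(32) -> [32]
insert(18) -> [18, 32]
extract_min()->18, [32]
extract_min()->32, []
insert(33) -> [33]
insert(25) -> [25, 33]
extract_min()->25, [33]

Final heap: [33]


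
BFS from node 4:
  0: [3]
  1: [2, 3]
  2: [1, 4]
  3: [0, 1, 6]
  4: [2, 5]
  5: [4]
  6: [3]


Visit 4, enqueue [2, 5]
Visit 2, enqueue [1]
Visit 5, enqueue []
Visit 1, enqueue [3]
Visit 3, enqueue [0, 6]
Visit 0, enqueue []
Visit 6, enqueue []

BFS order: [4, 2, 5, 1, 3, 0, 6]


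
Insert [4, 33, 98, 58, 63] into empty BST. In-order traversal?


Insert 4: root
Insert 33: R from 4
Insert 98: R from 4 -> R from 33
Insert 58: R from 4 -> R from 33 -> L from 98
Insert 63: R from 4 -> R from 33 -> L from 98 -> R from 58

In-order: [4, 33, 58, 63, 98]


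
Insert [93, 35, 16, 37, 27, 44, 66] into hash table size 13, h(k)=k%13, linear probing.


Insert 93: h=2 -> slot 2
Insert 35: h=9 -> slot 9
Insert 16: h=3 -> slot 3
Insert 37: h=11 -> slot 11
Insert 27: h=1 -> slot 1
Insert 44: h=5 -> slot 5
Insert 66: h=1, 3 probes -> slot 4

Table: [None, 27, 93, 16, 66, 44, None, None, None, 35, None, 37, None]


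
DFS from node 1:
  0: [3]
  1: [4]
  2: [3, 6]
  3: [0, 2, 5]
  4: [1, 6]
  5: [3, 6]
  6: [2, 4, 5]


Visit 1, push [4]
Visit 4, push [6]
Visit 6, push [5, 2]
Visit 2, push [3]
Visit 3, push [5, 0]
Visit 0, push []
Visit 5, push []

DFS order: [1, 4, 6, 2, 3, 0, 5]


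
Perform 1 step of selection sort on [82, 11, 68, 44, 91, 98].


Initial: [82, 11, 68, 44, 91, 98]
Step 1: min=11 at 1
  Swap: [11, 82, 68, 44, 91, 98]

After 1 step: [11, 82, 68, 44, 91, 98]


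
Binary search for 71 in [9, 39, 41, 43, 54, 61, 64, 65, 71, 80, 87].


Step 1: lo=0, hi=10, mid=5, val=61
Step 2: lo=6, hi=10, mid=8, val=71

Found at index 8


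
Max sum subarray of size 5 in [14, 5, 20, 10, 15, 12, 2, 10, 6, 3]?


[0:5]: 64
[1:6]: 62
[2:7]: 59
[3:8]: 49
[4:9]: 45
[5:10]: 33

Max: 64 at [0:5]


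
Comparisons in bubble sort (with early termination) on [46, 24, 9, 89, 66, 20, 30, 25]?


Algorithm: bubble sort (with early termination)
Input: [46, 24, 9, 89, 66, 20, 30, 25]
Sorted: [9, 20, 24, 25, 30, 46, 66, 89]

25


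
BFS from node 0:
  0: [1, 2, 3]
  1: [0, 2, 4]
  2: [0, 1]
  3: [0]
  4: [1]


Visit 0, enqueue [1, 2, 3]
Visit 1, enqueue [4]
Visit 2, enqueue []
Visit 3, enqueue []
Visit 4, enqueue []

BFS order: [0, 1, 2, 3, 4]


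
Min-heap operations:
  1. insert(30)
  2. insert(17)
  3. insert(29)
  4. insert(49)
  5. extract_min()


insert(30) -> [30]
insert(17) -> [17, 30]
insert(29) -> [17, 30, 29]
insert(49) -> [17, 30, 29, 49]
extract_min()->17, [29, 30, 49]

Final heap: [29, 30, 49]


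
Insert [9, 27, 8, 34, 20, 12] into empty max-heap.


Insert 9: [9]
Insert 27: [27, 9]
Insert 8: [27, 9, 8]
Insert 34: [34, 27, 8, 9]
Insert 20: [34, 27, 8, 9, 20]
Insert 12: [34, 27, 12, 9, 20, 8]

Final heap: [34, 27, 12, 9, 20, 8]


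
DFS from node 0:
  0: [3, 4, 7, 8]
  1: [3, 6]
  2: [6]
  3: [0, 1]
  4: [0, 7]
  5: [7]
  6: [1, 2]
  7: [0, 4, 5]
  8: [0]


Visit 0, push [8, 7, 4, 3]
Visit 3, push [1]
Visit 1, push [6]
Visit 6, push [2]
Visit 2, push []
Visit 4, push [7]
Visit 7, push [5]
Visit 5, push []
Visit 8, push []

DFS order: [0, 3, 1, 6, 2, 4, 7, 5, 8]


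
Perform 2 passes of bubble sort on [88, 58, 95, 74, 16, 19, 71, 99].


Initial: [88, 58, 95, 74, 16, 19, 71, 99]
Pass 1: [58, 88, 74, 16, 19, 71, 95, 99] (5 swaps)
Pass 2: [58, 74, 16, 19, 71, 88, 95, 99] (4 swaps)

After 2 passes: [58, 74, 16, 19, 71, 88, 95, 99]


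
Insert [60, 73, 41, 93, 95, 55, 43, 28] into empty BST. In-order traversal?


Insert 60: root
Insert 73: R from 60
Insert 41: L from 60
Insert 93: R from 60 -> R from 73
Insert 95: R from 60 -> R from 73 -> R from 93
Insert 55: L from 60 -> R from 41
Insert 43: L from 60 -> R from 41 -> L from 55
Insert 28: L from 60 -> L from 41

In-order: [28, 41, 43, 55, 60, 73, 93, 95]


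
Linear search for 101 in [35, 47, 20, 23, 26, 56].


i=0: 35!=101
i=1: 47!=101
i=2: 20!=101
i=3: 23!=101
i=4: 26!=101
i=5: 56!=101

Not found, 6 comps


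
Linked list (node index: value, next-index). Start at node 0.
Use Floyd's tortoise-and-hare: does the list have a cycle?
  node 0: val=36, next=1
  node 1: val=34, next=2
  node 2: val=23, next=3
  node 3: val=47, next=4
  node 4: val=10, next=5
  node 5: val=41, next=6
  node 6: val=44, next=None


Floyd's tortoise (slow, +1) and hare (fast, +2):
  init: slow=0, fast=0
  step 1: slow=1, fast=2
  step 2: slow=2, fast=4
  step 3: slow=3, fast=6
  step 4: fast -> None, no cycle

Cycle: no


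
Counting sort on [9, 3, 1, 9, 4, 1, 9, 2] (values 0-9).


Input: [9, 3, 1, 9, 4, 1, 9, 2]
Counts: [0, 2, 1, 1, 1, 0, 0, 0, 0, 3]

Sorted: [1, 1, 2, 3, 4, 9, 9, 9]


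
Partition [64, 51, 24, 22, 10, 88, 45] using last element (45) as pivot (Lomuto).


Pivot: 45
  24 <= 45: swap -> [24, 51, 64, 22, 10, 88, 45]
  22 <= 45: swap -> [24, 22, 64, 51, 10, 88, 45]
  10 <= 45: swap -> [24, 22, 10, 51, 64, 88, 45]
Place pivot at 3: [24, 22, 10, 45, 64, 88, 51]

Partitioned: [24, 22, 10, 45, 64, 88, 51]


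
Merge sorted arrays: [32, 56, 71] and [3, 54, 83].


Take 3 from B
Take 32 from A
Take 54 from B
Take 56 from A
Take 71 from A

Merged: [3, 32, 54, 56, 71, 83]


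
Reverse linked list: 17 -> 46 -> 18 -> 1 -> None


Step 1: curr=17, set curr.next=prev(None) | reversed so far: 17
Step 2: curr=46, set curr.next=prev(17) | reversed so far: 46 -> 17
Step 3: curr=18, set curr.next=prev(46) | reversed so far: 18 -> 46 -> 17
Step 4: curr=1, set curr.next=prev(18) | reversed so far: 1 -> 18 -> 46 -> 17

1 -> 18 -> 46 -> 17 -> None


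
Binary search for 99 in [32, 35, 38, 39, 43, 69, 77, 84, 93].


Step 1: lo=0, hi=8, mid=4, val=43
Step 2: lo=5, hi=8, mid=6, val=77
Step 3: lo=7, hi=8, mid=7, val=84
Step 4: lo=8, hi=8, mid=8, val=93

Not found


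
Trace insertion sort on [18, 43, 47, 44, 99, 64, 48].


Initial: [18, 43, 47, 44, 99, 64, 48]
Insert 43: [18, 43, 47, 44, 99, 64, 48]
Insert 47: [18, 43, 47, 44, 99, 64, 48]
Insert 44: [18, 43, 44, 47, 99, 64, 48]
Insert 99: [18, 43, 44, 47, 99, 64, 48]
Insert 64: [18, 43, 44, 47, 64, 99, 48]
Insert 48: [18, 43, 44, 47, 48, 64, 99]

Sorted: [18, 43, 44, 47, 48, 64, 99]


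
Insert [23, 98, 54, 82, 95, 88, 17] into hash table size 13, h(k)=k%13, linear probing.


Insert 23: h=10 -> slot 10
Insert 98: h=7 -> slot 7
Insert 54: h=2 -> slot 2
Insert 82: h=4 -> slot 4
Insert 95: h=4, 1 probes -> slot 5
Insert 88: h=10, 1 probes -> slot 11
Insert 17: h=4, 2 probes -> slot 6

Table: [None, None, 54, None, 82, 95, 17, 98, None, None, 23, 88, None]


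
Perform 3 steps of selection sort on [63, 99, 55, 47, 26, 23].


Initial: [63, 99, 55, 47, 26, 23]
Step 1: min=23 at 5
  Swap: [23, 99, 55, 47, 26, 63]
Step 2: min=26 at 4
  Swap: [23, 26, 55, 47, 99, 63]
Step 3: min=47 at 3
  Swap: [23, 26, 47, 55, 99, 63]

After 3 steps: [23, 26, 47, 55, 99, 63]


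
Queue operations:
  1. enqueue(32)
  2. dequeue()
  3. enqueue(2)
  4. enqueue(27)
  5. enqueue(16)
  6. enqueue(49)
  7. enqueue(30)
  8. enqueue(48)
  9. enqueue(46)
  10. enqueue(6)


enqueue(32) -> [32]
dequeue()->32, []
enqueue(2) -> [2]
enqueue(27) -> [2, 27]
enqueue(16) -> [2, 27, 16]
enqueue(49) -> [2, 27, 16, 49]
enqueue(30) -> [2, 27, 16, 49, 30]
enqueue(48) -> [2, 27, 16, 49, 30, 48]
enqueue(46) -> [2, 27, 16, 49, 30, 48, 46]
enqueue(6) -> [2, 27, 16, 49, 30, 48, 46, 6]

Final queue: [2, 27, 16, 49, 30, 48, 46, 6]


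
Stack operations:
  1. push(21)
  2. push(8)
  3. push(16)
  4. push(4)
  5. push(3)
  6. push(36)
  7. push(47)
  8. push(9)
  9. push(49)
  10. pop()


push(21) -> [21]
push(8) -> [21, 8]
push(16) -> [21, 8, 16]
push(4) -> [21, 8, 16, 4]
push(3) -> [21, 8, 16, 4, 3]
push(36) -> [21, 8, 16, 4, 3, 36]
push(47) -> [21, 8, 16, 4, 3, 36, 47]
push(9) -> [21, 8, 16, 4, 3, 36, 47, 9]
push(49) -> [21, 8, 16, 4, 3, 36, 47, 9, 49]
pop()->49, [21, 8, 16, 4, 3, 36, 47, 9]

Final stack: [21, 8, 16, 4, 3, 36, 47, 9]


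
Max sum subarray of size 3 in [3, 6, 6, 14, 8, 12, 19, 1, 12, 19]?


[0:3]: 15
[1:4]: 26
[2:5]: 28
[3:6]: 34
[4:7]: 39
[5:8]: 32
[6:9]: 32
[7:10]: 32

Max: 39 at [4:7]


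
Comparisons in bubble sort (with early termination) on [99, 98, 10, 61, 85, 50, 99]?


Algorithm: bubble sort (with early termination)
Input: [99, 98, 10, 61, 85, 50, 99]
Sorted: [10, 50, 61, 85, 98, 99, 99]

20


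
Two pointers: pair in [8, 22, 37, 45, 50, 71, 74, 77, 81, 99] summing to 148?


lo=0(8)+hi=9(99)=107
lo=1(22)+hi=9(99)=121
lo=2(37)+hi=9(99)=136
lo=3(45)+hi=9(99)=144
lo=4(50)+hi=9(99)=149
lo=4(50)+hi=8(81)=131
lo=5(71)+hi=8(81)=152
lo=5(71)+hi=7(77)=148

Yes: 71+77=148


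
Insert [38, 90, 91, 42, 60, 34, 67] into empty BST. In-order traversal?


Insert 38: root
Insert 90: R from 38
Insert 91: R from 38 -> R from 90
Insert 42: R from 38 -> L from 90
Insert 60: R from 38 -> L from 90 -> R from 42
Insert 34: L from 38
Insert 67: R from 38 -> L from 90 -> R from 42 -> R from 60

In-order: [34, 38, 42, 60, 67, 90, 91]


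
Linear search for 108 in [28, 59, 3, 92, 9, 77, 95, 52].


i=0: 28!=108
i=1: 59!=108
i=2: 3!=108
i=3: 92!=108
i=4: 9!=108
i=5: 77!=108
i=6: 95!=108
i=7: 52!=108

Not found, 8 comps


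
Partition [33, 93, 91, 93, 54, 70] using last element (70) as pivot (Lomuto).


Pivot: 70
  33 <= 70: advance i (no swap)
  54 <= 70: swap -> [33, 54, 91, 93, 93, 70]
Place pivot at 2: [33, 54, 70, 93, 93, 91]

Partitioned: [33, 54, 70, 93, 93, 91]


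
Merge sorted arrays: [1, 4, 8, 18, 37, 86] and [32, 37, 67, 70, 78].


Take 1 from A
Take 4 from A
Take 8 from A
Take 18 from A
Take 32 from B
Take 37 from A
Take 37 from B
Take 67 from B
Take 70 from B
Take 78 from B

Merged: [1, 4, 8, 18, 32, 37, 37, 67, 70, 78, 86]


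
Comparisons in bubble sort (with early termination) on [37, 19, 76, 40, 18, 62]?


Algorithm: bubble sort (with early termination)
Input: [37, 19, 76, 40, 18, 62]
Sorted: [18, 19, 37, 40, 62, 76]

15


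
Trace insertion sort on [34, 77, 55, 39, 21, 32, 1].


Initial: [34, 77, 55, 39, 21, 32, 1]
Insert 77: [34, 77, 55, 39, 21, 32, 1]
Insert 55: [34, 55, 77, 39, 21, 32, 1]
Insert 39: [34, 39, 55, 77, 21, 32, 1]
Insert 21: [21, 34, 39, 55, 77, 32, 1]
Insert 32: [21, 32, 34, 39, 55, 77, 1]
Insert 1: [1, 21, 32, 34, 39, 55, 77]

Sorted: [1, 21, 32, 34, 39, 55, 77]


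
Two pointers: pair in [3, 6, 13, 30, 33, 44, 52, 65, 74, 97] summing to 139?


lo=0(3)+hi=9(97)=100
lo=1(6)+hi=9(97)=103
lo=2(13)+hi=9(97)=110
lo=3(30)+hi=9(97)=127
lo=4(33)+hi=9(97)=130
lo=5(44)+hi=9(97)=141
lo=5(44)+hi=8(74)=118
lo=6(52)+hi=8(74)=126
lo=7(65)+hi=8(74)=139

Yes: 65+74=139


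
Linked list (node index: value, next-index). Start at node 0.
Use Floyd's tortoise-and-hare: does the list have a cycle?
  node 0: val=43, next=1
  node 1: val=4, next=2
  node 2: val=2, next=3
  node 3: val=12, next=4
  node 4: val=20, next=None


Floyd's tortoise (slow, +1) and hare (fast, +2):
  init: slow=0, fast=0
  step 1: slow=1, fast=2
  step 2: slow=2, fast=4
  step 3: fast -> None, no cycle

Cycle: no


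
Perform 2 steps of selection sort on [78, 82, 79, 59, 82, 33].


Initial: [78, 82, 79, 59, 82, 33]
Step 1: min=33 at 5
  Swap: [33, 82, 79, 59, 82, 78]
Step 2: min=59 at 3
  Swap: [33, 59, 79, 82, 82, 78]

After 2 steps: [33, 59, 79, 82, 82, 78]


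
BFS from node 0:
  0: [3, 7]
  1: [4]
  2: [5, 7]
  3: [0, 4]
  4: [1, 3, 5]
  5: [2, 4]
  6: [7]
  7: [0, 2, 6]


Visit 0, enqueue [3, 7]
Visit 3, enqueue [4]
Visit 7, enqueue [2, 6]
Visit 4, enqueue [1, 5]
Visit 2, enqueue []
Visit 6, enqueue []
Visit 1, enqueue []
Visit 5, enqueue []

BFS order: [0, 3, 7, 4, 2, 6, 1, 5]


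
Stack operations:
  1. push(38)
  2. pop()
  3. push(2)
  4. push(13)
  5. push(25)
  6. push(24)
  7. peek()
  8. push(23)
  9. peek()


push(38) -> [38]
pop()->38, []
push(2) -> [2]
push(13) -> [2, 13]
push(25) -> [2, 13, 25]
push(24) -> [2, 13, 25, 24]
peek()->24
push(23) -> [2, 13, 25, 24, 23]
peek()->23

Final stack: [2, 13, 25, 24, 23]


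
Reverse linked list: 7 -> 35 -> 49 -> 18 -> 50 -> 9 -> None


Step 1: curr=7, set curr.next=prev(None) | reversed so far: 7
Step 2: curr=35, set curr.next=prev(7) | reversed so far: 35 -> 7
Step 3: curr=49, set curr.next=prev(35) | reversed so far: 49 -> 35 -> 7
Step 4: curr=18, set curr.next=prev(49) | reversed so far: 18 -> 49 -> 35 -> 7
Step 5: curr=50, set curr.next=prev(18) | reversed so far: 50 -> 18 -> 49 -> 35 -> 7
Step 6: curr=9, set curr.next=prev(50) | reversed so far: 9 -> 50 -> 18 -> 49 -> 35 -> 7

9 -> 50 -> 18 -> 49 -> 35 -> 7 -> None


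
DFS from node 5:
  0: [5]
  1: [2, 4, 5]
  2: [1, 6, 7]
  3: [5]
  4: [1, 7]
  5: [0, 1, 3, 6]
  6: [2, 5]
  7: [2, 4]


Visit 5, push [6, 3, 1, 0]
Visit 0, push []
Visit 1, push [4, 2]
Visit 2, push [7, 6]
Visit 6, push []
Visit 7, push [4]
Visit 4, push []
Visit 3, push []

DFS order: [5, 0, 1, 2, 6, 7, 4, 3]


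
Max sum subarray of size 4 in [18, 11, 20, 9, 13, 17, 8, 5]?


[0:4]: 58
[1:5]: 53
[2:6]: 59
[3:7]: 47
[4:8]: 43

Max: 59 at [2:6]


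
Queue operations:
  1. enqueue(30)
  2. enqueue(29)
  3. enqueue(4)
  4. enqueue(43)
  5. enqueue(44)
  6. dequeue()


enqueue(30) -> [30]
enqueue(29) -> [30, 29]
enqueue(4) -> [30, 29, 4]
enqueue(43) -> [30, 29, 4, 43]
enqueue(44) -> [30, 29, 4, 43, 44]
dequeue()->30, [29, 4, 43, 44]

Final queue: [29, 4, 43, 44]


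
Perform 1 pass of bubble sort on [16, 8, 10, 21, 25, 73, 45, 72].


Initial: [16, 8, 10, 21, 25, 73, 45, 72]
Pass 1: [8, 10, 16, 21, 25, 45, 72, 73] (4 swaps)

After 1 pass: [8, 10, 16, 21, 25, 45, 72, 73]


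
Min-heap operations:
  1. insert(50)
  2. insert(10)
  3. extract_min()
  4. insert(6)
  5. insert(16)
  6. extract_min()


insert(50) -> [50]
insert(10) -> [10, 50]
extract_min()->10, [50]
insert(6) -> [6, 50]
insert(16) -> [6, 50, 16]
extract_min()->6, [16, 50]

Final heap: [16, 50]


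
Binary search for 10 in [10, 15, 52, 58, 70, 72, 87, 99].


Step 1: lo=0, hi=7, mid=3, val=58
Step 2: lo=0, hi=2, mid=1, val=15
Step 3: lo=0, hi=0, mid=0, val=10

Found at index 0


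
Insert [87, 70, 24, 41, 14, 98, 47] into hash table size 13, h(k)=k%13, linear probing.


Insert 87: h=9 -> slot 9
Insert 70: h=5 -> slot 5
Insert 24: h=11 -> slot 11
Insert 41: h=2 -> slot 2
Insert 14: h=1 -> slot 1
Insert 98: h=7 -> slot 7
Insert 47: h=8 -> slot 8

Table: [None, 14, 41, None, None, 70, None, 98, 47, 87, None, 24, None]


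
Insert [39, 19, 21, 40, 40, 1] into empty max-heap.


Insert 39: [39]
Insert 19: [39, 19]
Insert 21: [39, 19, 21]
Insert 40: [40, 39, 21, 19]
Insert 40: [40, 40, 21, 19, 39]
Insert 1: [40, 40, 21, 19, 39, 1]

Final heap: [40, 40, 21, 19, 39, 1]


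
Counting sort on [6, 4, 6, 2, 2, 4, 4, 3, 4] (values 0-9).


Input: [6, 4, 6, 2, 2, 4, 4, 3, 4]
Counts: [0, 0, 2, 1, 4, 0, 2, 0, 0, 0]

Sorted: [2, 2, 3, 4, 4, 4, 4, 6, 6]


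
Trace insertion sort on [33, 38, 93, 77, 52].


Initial: [33, 38, 93, 77, 52]
Insert 38: [33, 38, 93, 77, 52]
Insert 93: [33, 38, 93, 77, 52]
Insert 77: [33, 38, 77, 93, 52]
Insert 52: [33, 38, 52, 77, 93]

Sorted: [33, 38, 52, 77, 93]


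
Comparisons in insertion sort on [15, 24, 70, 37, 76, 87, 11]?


Algorithm: insertion sort
Input: [15, 24, 70, 37, 76, 87, 11]
Sorted: [11, 15, 24, 37, 70, 76, 87]

12


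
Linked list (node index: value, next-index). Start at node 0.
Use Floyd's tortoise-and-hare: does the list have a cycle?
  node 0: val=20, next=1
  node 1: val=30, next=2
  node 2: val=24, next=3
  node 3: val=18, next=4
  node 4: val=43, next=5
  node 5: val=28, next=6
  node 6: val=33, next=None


Floyd's tortoise (slow, +1) and hare (fast, +2):
  init: slow=0, fast=0
  step 1: slow=1, fast=2
  step 2: slow=2, fast=4
  step 3: slow=3, fast=6
  step 4: fast -> None, no cycle

Cycle: no


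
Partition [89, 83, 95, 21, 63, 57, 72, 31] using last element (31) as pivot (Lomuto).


Pivot: 31
  21 <= 31: swap -> [21, 83, 95, 89, 63, 57, 72, 31]
Place pivot at 1: [21, 31, 95, 89, 63, 57, 72, 83]

Partitioned: [21, 31, 95, 89, 63, 57, 72, 83]


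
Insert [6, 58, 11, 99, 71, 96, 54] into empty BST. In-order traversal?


Insert 6: root
Insert 58: R from 6
Insert 11: R from 6 -> L from 58
Insert 99: R from 6 -> R from 58
Insert 71: R from 6 -> R from 58 -> L from 99
Insert 96: R from 6 -> R from 58 -> L from 99 -> R from 71
Insert 54: R from 6 -> L from 58 -> R from 11

In-order: [6, 11, 54, 58, 71, 96, 99]


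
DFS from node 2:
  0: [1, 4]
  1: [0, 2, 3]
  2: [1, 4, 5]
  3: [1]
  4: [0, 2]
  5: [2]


Visit 2, push [5, 4, 1]
Visit 1, push [3, 0]
Visit 0, push [4]
Visit 4, push []
Visit 3, push []
Visit 5, push []

DFS order: [2, 1, 0, 4, 3, 5]


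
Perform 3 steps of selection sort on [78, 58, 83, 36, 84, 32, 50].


Initial: [78, 58, 83, 36, 84, 32, 50]
Step 1: min=32 at 5
  Swap: [32, 58, 83, 36, 84, 78, 50]
Step 2: min=36 at 3
  Swap: [32, 36, 83, 58, 84, 78, 50]
Step 3: min=50 at 6
  Swap: [32, 36, 50, 58, 84, 78, 83]

After 3 steps: [32, 36, 50, 58, 84, 78, 83]


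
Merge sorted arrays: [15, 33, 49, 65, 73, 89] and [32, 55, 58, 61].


Take 15 from A
Take 32 from B
Take 33 from A
Take 49 from A
Take 55 from B
Take 58 from B
Take 61 from B

Merged: [15, 32, 33, 49, 55, 58, 61, 65, 73, 89]


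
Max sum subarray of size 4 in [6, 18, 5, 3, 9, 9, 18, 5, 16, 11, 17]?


[0:4]: 32
[1:5]: 35
[2:6]: 26
[3:7]: 39
[4:8]: 41
[5:9]: 48
[6:10]: 50
[7:11]: 49

Max: 50 at [6:10]


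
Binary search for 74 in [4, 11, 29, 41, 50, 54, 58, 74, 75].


Step 1: lo=0, hi=8, mid=4, val=50
Step 2: lo=5, hi=8, mid=6, val=58
Step 3: lo=7, hi=8, mid=7, val=74

Found at index 7


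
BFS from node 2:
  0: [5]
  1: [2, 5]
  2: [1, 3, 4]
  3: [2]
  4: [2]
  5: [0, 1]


Visit 2, enqueue [1, 3, 4]
Visit 1, enqueue [5]
Visit 3, enqueue []
Visit 4, enqueue []
Visit 5, enqueue [0]
Visit 0, enqueue []

BFS order: [2, 1, 3, 4, 5, 0]


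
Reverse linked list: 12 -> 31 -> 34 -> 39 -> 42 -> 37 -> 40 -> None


Step 1: curr=12, set curr.next=prev(None) | reversed so far: 12
Step 2: curr=31, set curr.next=prev(12) | reversed so far: 31 -> 12
Step 3: curr=34, set curr.next=prev(31) | reversed so far: 34 -> 31 -> 12
Step 4: curr=39, set curr.next=prev(34) | reversed so far: 39 -> 34 -> 31 -> 12
Step 5: curr=42, set curr.next=prev(39) | reversed so far: 42 -> 39 -> 34 -> 31 -> 12
Step 6: curr=37, set curr.next=prev(42) | reversed so far: 37 -> 42 -> 39 -> 34 -> 31 -> 12
Step 7: curr=40, set curr.next=prev(37) | reversed so far: 40 -> 37 -> 42 -> 39 -> 34 -> 31 -> 12

40 -> 37 -> 42 -> 39 -> 34 -> 31 -> 12 -> None


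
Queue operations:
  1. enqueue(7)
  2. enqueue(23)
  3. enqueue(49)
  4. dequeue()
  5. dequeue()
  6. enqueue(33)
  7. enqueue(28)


enqueue(7) -> [7]
enqueue(23) -> [7, 23]
enqueue(49) -> [7, 23, 49]
dequeue()->7, [23, 49]
dequeue()->23, [49]
enqueue(33) -> [49, 33]
enqueue(28) -> [49, 33, 28]

Final queue: [49, 33, 28]


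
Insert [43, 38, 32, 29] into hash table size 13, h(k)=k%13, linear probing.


Insert 43: h=4 -> slot 4
Insert 38: h=12 -> slot 12
Insert 32: h=6 -> slot 6
Insert 29: h=3 -> slot 3

Table: [None, None, None, 29, 43, None, 32, None, None, None, None, None, 38]


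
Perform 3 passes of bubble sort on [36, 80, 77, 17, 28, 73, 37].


Initial: [36, 80, 77, 17, 28, 73, 37]
Pass 1: [36, 77, 17, 28, 73, 37, 80] (5 swaps)
Pass 2: [36, 17, 28, 73, 37, 77, 80] (4 swaps)
Pass 3: [17, 28, 36, 37, 73, 77, 80] (3 swaps)

After 3 passes: [17, 28, 36, 37, 73, 77, 80]


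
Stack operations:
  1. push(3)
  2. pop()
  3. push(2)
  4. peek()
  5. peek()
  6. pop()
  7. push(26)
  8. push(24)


push(3) -> [3]
pop()->3, []
push(2) -> [2]
peek()->2
peek()->2
pop()->2, []
push(26) -> [26]
push(24) -> [26, 24]

Final stack: [26, 24]


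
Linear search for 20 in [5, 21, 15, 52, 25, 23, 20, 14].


i=0: 5!=20
i=1: 21!=20
i=2: 15!=20
i=3: 52!=20
i=4: 25!=20
i=5: 23!=20
i=6: 20==20 found!

Found at 6, 7 comps


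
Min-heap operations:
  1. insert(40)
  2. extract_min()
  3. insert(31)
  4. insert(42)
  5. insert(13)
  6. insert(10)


insert(40) -> [40]
extract_min()->40, []
insert(31) -> [31]
insert(42) -> [31, 42]
insert(13) -> [13, 42, 31]
insert(10) -> [10, 13, 31, 42]

Final heap: [10, 13, 31, 42]


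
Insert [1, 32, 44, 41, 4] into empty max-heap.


Insert 1: [1]
Insert 32: [32, 1]
Insert 44: [44, 1, 32]
Insert 41: [44, 41, 32, 1]
Insert 4: [44, 41, 32, 1, 4]

Final heap: [44, 41, 32, 1, 4]


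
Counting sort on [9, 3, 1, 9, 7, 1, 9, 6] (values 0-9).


Input: [9, 3, 1, 9, 7, 1, 9, 6]
Counts: [0, 2, 0, 1, 0, 0, 1, 1, 0, 3]

Sorted: [1, 1, 3, 6, 7, 9, 9, 9]


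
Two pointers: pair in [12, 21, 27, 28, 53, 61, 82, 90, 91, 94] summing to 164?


lo=0(12)+hi=9(94)=106
lo=1(21)+hi=9(94)=115
lo=2(27)+hi=9(94)=121
lo=3(28)+hi=9(94)=122
lo=4(53)+hi=9(94)=147
lo=5(61)+hi=9(94)=155
lo=6(82)+hi=9(94)=176
lo=6(82)+hi=8(91)=173
lo=6(82)+hi=7(90)=172

No pair found


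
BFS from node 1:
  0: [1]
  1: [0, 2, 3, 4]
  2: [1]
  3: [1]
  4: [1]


Visit 1, enqueue [0, 2, 3, 4]
Visit 0, enqueue []
Visit 2, enqueue []
Visit 3, enqueue []
Visit 4, enqueue []

BFS order: [1, 0, 2, 3, 4]


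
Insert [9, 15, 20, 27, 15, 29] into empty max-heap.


Insert 9: [9]
Insert 15: [15, 9]
Insert 20: [20, 9, 15]
Insert 27: [27, 20, 15, 9]
Insert 15: [27, 20, 15, 9, 15]
Insert 29: [29, 20, 27, 9, 15, 15]

Final heap: [29, 20, 27, 9, 15, 15]


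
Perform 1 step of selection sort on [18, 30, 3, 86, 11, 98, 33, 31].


Initial: [18, 30, 3, 86, 11, 98, 33, 31]
Step 1: min=3 at 2
  Swap: [3, 30, 18, 86, 11, 98, 33, 31]

After 1 step: [3, 30, 18, 86, 11, 98, 33, 31]


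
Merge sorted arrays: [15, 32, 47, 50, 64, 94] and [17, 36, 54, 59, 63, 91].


Take 15 from A
Take 17 from B
Take 32 from A
Take 36 from B
Take 47 from A
Take 50 from A
Take 54 from B
Take 59 from B
Take 63 from B
Take 64 from A
Take 91 from B

Merged: [15, 17, 32, 36, 47, 50, 54, 59, 63, 64, 91, 94]


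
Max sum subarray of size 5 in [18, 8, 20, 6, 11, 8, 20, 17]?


[0:5]: 63
[1:6]: 53
[2:7]: 65
[3:8]: 62

Max: 65 at [2:7]


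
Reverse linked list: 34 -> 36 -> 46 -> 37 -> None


Step 1: curr=34, set curr.next=prev(None) | reversed so far: 34
Step 2: curr=36, set curr.next=prev(34) | reversed so far: 36 -> 34
Step 3: curr=46, set curr.next=prev(36) | reversed so far: 46 -> 36 -> 34
Step 4: curr=37, set curr.next=prev(46) | reversed so far: 37 -> 46 -> 36 -> 34

37 -> 46 -> 36 -> 34 -> None


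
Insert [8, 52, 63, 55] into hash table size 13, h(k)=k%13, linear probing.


Insert 8: h=8 -> slot 8
Insert 52: h=0 -> slot 0
Insert 63: h=11 -> slot 11
Insert 55: h=3 -> slot 3

Table: [52, None, None, 55, None, None, None, None, 8, None, None, 63, None]


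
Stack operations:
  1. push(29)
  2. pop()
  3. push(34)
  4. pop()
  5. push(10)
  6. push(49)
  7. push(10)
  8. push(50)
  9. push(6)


push(29) -> [29]
pop()->29, []
push(34) -> [34]
pop()->34, []
push(10) -> [10]
push(49) -> [10, 49]
push(10) -> [10, 49, 10]
push(50) -> [10, 49, 10, 50]
push(6) -> [10, 49, 10, 50, 6]

Final stack: [10, 49, 10, 50, 6]


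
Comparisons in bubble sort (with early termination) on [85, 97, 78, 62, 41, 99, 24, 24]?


Algorithm: bubble sort (with early termination)
Input: [85, 97, 78, 62, 41, 99, 24, 24]
Sorted: [24, 24, 41, 62, 78, 85, 97, 99]

28


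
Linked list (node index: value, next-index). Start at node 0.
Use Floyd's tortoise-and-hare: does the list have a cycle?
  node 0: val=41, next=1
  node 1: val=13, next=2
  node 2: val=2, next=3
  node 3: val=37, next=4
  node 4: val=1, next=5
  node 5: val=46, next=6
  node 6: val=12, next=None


Floyd's tortoise (slow, +1) and hare (fast, +2):
  init: slow=0, fast=0
  step 1: slow=1, fast=2
  step 2: slow=2, fast=4
  step 3: slow=3, fast=6
  step 4: fast -> None, no cycle

Cycle: no


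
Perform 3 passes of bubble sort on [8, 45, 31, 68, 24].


Initial: [8, 45, 31, 68, 24]
Pass 1: [8, 31, 45, 24, 68] (2 swaps)
Pass 2: [8, 31, 24, 45, 68] (1 swaps)
Pass 3: [8, 24, 31, 45, 68] (1 swaps)

After 3 passes: [8, 24, 31, 45, 68]


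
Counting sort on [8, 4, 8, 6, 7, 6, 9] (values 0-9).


Input: [8, 4, 8, 6, 7, 6, 9]
Counts: [0, 0, 0, 0, 1, 0, 2, 1, 2, 1]

Sorted: [4, 6, 6, 7, 8, 8, 9]


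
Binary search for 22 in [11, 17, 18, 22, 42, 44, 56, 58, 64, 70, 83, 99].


Step 1: lo=0, hi=11, mid=5, val=44
Step 2: lo=0, hi=4, mid=2, val=18
Step 3: lo=3, hi=4, mid=3, val=22

Found at index 3


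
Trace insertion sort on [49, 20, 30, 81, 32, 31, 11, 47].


Initial: [49, 20, 30, 81, 32, 31, 11, 47]
Insert 20: [20, 49, 30, 81, 32, 31, 11, 47]
Insert 30: [20, 30, 49, 81, 32, 31, 11, 47]
Insert 81: [20, 30, 49, 81, 32, 31, 11, 47]
Insert 32: [20, 30, 32, 49, 81, 31, 11, 47]
Insert 31: [20, 30, 31, 32, 49, 81, 11, 47]
Insert 11: [11, 20, 30, 31, 32, 49, 81, 47]
Insert 47: [11, 20, 30, 31, 32, 47, 49, 81]

Sorted: [11, 20, 30, 31, 32, 47, 49, 81]


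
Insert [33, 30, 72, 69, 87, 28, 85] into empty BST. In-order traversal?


Insert 33: root
Insert 30: L from 33
Insert 72: R from 33
Insert 69: R from 33 -> L from 72
Insert 87: R from 33 -> R from 72
Insert 28: L from 33 -> L from 30
Insert 85: R from 33 -> R from 72 -> L from 87

In-order: [28, 30, 33, 69, 72, 85, 87]


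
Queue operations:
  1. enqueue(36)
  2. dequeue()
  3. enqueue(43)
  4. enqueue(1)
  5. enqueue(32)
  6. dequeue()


enqueue(36) -> [36]
dequeue()->36, []
enqueue(43) -> [43]
enqueue(1) -> [43, 1]
enqueue(32) -> [43, 1, 32]
dequeue()->43, [1, 32]

Final queue: [1, 32]


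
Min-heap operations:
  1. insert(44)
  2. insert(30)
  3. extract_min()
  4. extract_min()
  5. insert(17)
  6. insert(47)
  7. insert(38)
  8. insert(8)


insert(44) -> [44]
insert(30) -> [30, 44]
extract_min()->30, [44]
extract_min()->44, []
insert(17) -> [17]
insert(47) -> [17, 47]
insert(38) -> [17, 47, 38]
insert(8) -> [8, 17, 38, 47]

Final heap: [8, 17, 38, 47]


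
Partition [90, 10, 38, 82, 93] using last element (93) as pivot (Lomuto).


Pivot: 93
  90 <= 93: advance i (no swap)
  10 <= 93: advance i (no swap)
  38 <= 93: advance i (no swap)
  82 <= 93: advance i (no swap)
Place pivot at 4: [90, 10, 38, 82, 93]

Partitioned: [90, 10, 38, 82, 93]


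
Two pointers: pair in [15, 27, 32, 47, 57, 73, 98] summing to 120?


lo=0(15)+hi=6(98)=113
lo=1(27)+hi=6(98)=125
lo=1(27)+hi=5(73)=100
lo=2(32)+hi=5(73)=105
lo=3(47)+hi=5(73)=120

Yes: 47+73=120


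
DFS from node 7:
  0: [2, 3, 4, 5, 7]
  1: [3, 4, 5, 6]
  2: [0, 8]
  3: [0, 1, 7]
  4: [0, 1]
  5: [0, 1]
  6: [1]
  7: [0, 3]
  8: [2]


Visit 7, push [3, 0]
Visit 0, push [5, 4, 3, 2]
Visit 2, push [8]
Visit 8, push []
Visit 3, push [1]
Visit 1, push [6, 5, 4]
Visit 4, push []
Visit 5, push []
Visit 6, push []

DFS order: [7, 0, 2, 8, 3, 1, 4, 5, 6]


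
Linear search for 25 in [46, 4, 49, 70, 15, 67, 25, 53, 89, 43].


i=0: 46!=25
i=1: 4!=25
i=2: 49!=25
i=3: 70!=25
i=4: 15!=25
i=5: 67!=25
i=6: 25==25 found!

Found at 6, 7 comps


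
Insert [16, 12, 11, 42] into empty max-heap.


Insert 16: [16]
Insert 12: [16, 12]
Insert 11: [16, 12, 11]
Insert 42: [42, 16, 11, 12]

Final heap: [42, 16, 11, 12]


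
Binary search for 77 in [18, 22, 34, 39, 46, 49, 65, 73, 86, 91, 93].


Step 1: lo=0, hi=10, mid=5, val=49
Step 2: lo=6, hi=10, mid=8, val=86
Step 3: lo=6, hi=7, mid=6, val=65
Step 4: lo=7, hi=7, mid=7, val=73

Not found


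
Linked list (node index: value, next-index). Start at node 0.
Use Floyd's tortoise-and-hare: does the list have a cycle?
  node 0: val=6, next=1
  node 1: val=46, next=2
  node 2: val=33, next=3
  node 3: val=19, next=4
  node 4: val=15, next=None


Floyd's tortoise (slow, +1) and hare (fast, +2):
  init: slow=0, fast=0
  step 1: slow=1, fast=2
  step 2: slow=2, fast=4
  step 3: fast -> None, no cycle

Cycle: no


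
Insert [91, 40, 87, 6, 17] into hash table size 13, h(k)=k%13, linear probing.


Insert 91: h=0 -> slot 0
Insert 40: h=1 -> slot 1
Insert 87: h=9 -> slot 9
Insert 6: h=6 -> slot 6
Insert 17: h=4 -> slot 4

Table: [91, 40, None, None, 17, None, 6, None, None, 87, None, None, None]


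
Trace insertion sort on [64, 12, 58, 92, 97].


Initial: [64, 12, 58, 92, 97]
Insert 12: [12, 64, 58, 92, 97]
Insert 58: [12, 58, 64, 92, 97]
Insert 92: [12, 58, 64, 92, 97]
Insert 97: [12, 58, 64, 92, 97]

Sorted: [12, 58, 64, 92, 97]


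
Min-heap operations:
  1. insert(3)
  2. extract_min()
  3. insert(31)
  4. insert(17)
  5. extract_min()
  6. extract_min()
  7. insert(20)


insert(3) -> [3]
extract_min()->3, []
insert(31) -> [31]
insert(17) -> [17, 31]
extract_min()->17, [31]
extract_min()->31, []
insert(20) -> [20]

Final heap: [20]


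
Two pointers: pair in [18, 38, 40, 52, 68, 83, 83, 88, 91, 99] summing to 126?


lo=0(18)+hi=9(99)=117
lo=1(38)+hi=9(99)=137
lo=1(38)+hi=8(91)=129
lo=1(38)+hi=7(88)=126

Yes: 38+88=126


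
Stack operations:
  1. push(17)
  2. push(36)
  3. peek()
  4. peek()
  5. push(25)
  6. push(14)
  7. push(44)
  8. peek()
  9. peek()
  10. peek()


push(17) -> [17]
push(36) -> [17, 36]
peek()->36
peek()->36
push(25) -> [17, 36, 25]
push(14) -> [17, 36, 25, 14]
push(44) -> [17, 36, 25, 14, 44]
peek()->44
peek()->44
peek()->44

Final stack: [17, 36, 25, 14, 44]


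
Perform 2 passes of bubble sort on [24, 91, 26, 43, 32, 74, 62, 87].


Initial: [24, 91, 26, 43, 32, 74, 62, 87]
Pass 1: [24, 26, 43, 32, 74, 62, 87, 91] (6 swaps)
Pass 2: [24, 26, 32, 43, 62, 74, 87, 91] (2 swaps)

After 2 passes: [24, 26, 32, 43, 62, 74, 87, 91]


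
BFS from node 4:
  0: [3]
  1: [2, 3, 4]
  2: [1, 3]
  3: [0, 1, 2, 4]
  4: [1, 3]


Visit 4, enqueue [1, 3]
Visit 1, enqueue [2]
Visit 3, enqueue [0]
Visit 2, enqueue []
Visit 0, enqueue []

BFS order: [4, 1, 3, 2, 0]


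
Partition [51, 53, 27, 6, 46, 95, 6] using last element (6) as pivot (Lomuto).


Pivot: 6
  6 <= 6: swap -> [6, 53, 27, 51, 46, 95, 6]
Place pivot at 1: [6, 6, 27, 51, 46, 95, 53]

Partitioned: [6, 6, 27, 51, 46, 95, 53]


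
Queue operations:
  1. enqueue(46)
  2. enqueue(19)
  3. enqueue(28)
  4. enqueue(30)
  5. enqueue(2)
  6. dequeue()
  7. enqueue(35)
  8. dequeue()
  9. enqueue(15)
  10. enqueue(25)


enqueue(46) -> [46]
enqueue(19) -> [46, 19]
enqueue(28) -> [46, 19, 28]
enqueue(30) -> [46, 19, 28, 30]
enqueue(2) -> [46, 19, 28, 30, 2]
dequeue()->46, [19, 28, 30, 2]
enqueue(35) -> [19, 28, 30, 2, 35]
dequeue()->19, [28, 30, 2, 35]
enqueue(15) -> [28, 30, 2, 35, 15]
enqueue(25) -> [28, 30, 2, 35, 15, 25]

Final queue: [28, 30, 2, 35, 15, 25]


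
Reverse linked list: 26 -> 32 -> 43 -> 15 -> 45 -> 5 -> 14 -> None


Step 1: curr=26, set curr.next=prev(None) | reversed so far: 26
Step 2: curr=32, set curr.next=prev(26) | reversed so far: 32 -> 26
Step 3: curr=43, set curr.next=prev(32) | reversed so far: 43 -> 32 -> 26
Step 4: curr=15, set curr.next=prev(43) | reversed so far: 15 -> 43 -> 32 -> 26
Step 5: curr=45, set curr.next=prev(15) | reversed so far: 45 -> 15 -> 43 -> 32 -> 26
Step 6: curr=5, set curr.next=prev(45) | reversed so far: 5 -> 45 -> 15 -> 43 -> 32 -> 26
Step 7: curr=14, set curr.next=prev(5) | reversed so far: 14 -> 5 -> 45 -> 15 -> 43 -> 32 -> 26

14 -> 5 -> 45 -> 15 -> 43 -> 32 -> 26 -> None


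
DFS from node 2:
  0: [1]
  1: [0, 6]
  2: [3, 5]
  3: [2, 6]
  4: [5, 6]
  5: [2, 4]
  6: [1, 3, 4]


Visit 2, push [5, 3]
Visit 3, push [6]
Visit 6, push [4, 1]
Visit 1, push [0]
Visit 0, push []
Visit 4, push [5]
Visit 5, push []

DFS order: [2, 3, 6, 1, 0, 4, 5]


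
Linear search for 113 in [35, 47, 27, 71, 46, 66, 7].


i=0: 35!=113
i=1: 47!=113
i=2: 27!=113
i=3: 71!=113
i=4: 46!=113
i=5: 66!=113
i=6: 7!=113

Not found, 7 comps


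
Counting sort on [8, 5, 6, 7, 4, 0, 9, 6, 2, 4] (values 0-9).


Input: [8, 5, 6, 7, 4, 0, 9, 6, 2, 4]
Counts: [1, 0, 1, 0, 2, 1, 2, 1, 1, 1]

Sorted: [0, 2, 4, 4, 5, 6, 6, 7, 8, 9]


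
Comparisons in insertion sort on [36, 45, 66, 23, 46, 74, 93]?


Algorithm: insertion sort
Input: [36, 45, 66, 23, 46, 74, 93]
Sorted: [23, 36, 45, 46, 66, 74, 93]

9


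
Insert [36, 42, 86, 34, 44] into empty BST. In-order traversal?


Insert 36: root
Insert 42: R from 36
Insert 86: R from 36 -> R from 42
Insert 34: L from 36
Insert 44: R from 36 -> R from 42 -> L from 86

In-order: [34, 36, 42, 44, 86]


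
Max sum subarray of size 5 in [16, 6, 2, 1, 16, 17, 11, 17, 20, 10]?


[0:5]: 41
[1:6]: 42
[2:7]: 47
[3:8]: 62
[4:9]: 81
[5:10]: 75

Max: 81 at [4:9]


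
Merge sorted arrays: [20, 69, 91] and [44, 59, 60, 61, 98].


Take 20 from A
Take 44 from B
Take 59 from B
Take 60 from B
Take 61 from B
Take 69 from A
Take 91 from A

Merged: [20, 44, 59, 60, 61, 69, 91, 98]


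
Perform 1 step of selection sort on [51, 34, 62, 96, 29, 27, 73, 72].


Initial: [51, 34, 62, 96, 29, 27, 73, 72]
Step 1: min=27 at 5
  Swap: [27, 34, 62, 96, 29, 51, 73, 72]

After 1 step: [27, 34, 62, 96, 29, 51, 73, 72]


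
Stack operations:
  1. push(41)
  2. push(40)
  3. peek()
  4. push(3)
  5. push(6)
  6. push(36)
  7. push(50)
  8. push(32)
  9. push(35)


push(41) -> [41]
push(40) -> [41, 40]
peek()->40
push(3) -> [41, 40, 3]
push(6) -> [41, 40, 3, 6]
push(36) -> [41, 40, 3, 6, 36]
push(50) -> [41, 40, 3, 6, 36, 50]
push(32) -> [41, 40, 3, 6, 36, 50, 32]
push(35) -> [41, 40, 3, 6, 36, 50, 32, 35]

Final stack: [41, 40, 3, 6, 36, 50, 32, 35]


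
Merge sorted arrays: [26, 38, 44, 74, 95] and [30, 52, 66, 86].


Take 26 from A
Take 30 from B
Take 38 from A
Take 44 from A
Take 52 from B
Take 66 from B
Take 74 from A
Take 86 from B

Merged: [26, 30, 38, 44, 52, 66, 74, 86, 95]


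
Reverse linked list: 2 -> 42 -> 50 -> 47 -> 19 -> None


Step 1: curr=2, set curr.next=prev(None) | reversed so far: 2
Step 2: curr=42, set curr.next=prev(2) | reversed so far: 42 -> 2
Step 3: curr=50, set curr.next=prev(42) | reversed so far: 50 -> 42 -> 2
Step 4: curr=47, set curr.next=prev(50) | reversed so far: 47 -> 50 -> 42 -> 2
Step 5: curr=19, set curr.next=prev(47) | reversed so far: 19 -> 47 -> 50 -> 42 -> 2

19 -> 47 -> 50 -> 42 -> 2 -> None


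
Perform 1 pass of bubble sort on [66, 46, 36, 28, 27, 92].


Initial: [66, 46, 36, 28, 27, 92]
Pass 1: [46, 36, 28, 27, 66, 92] (4 swaps)

After 1 pass: [46, 36, 28, 27, 66, 92]


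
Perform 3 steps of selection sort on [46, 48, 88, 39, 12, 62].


Initial: [46, 48, 88, 39, 12, 62]
Step 1: min=12 at 4
  Swap: [12, 48, 88, 39, 46, 62]
Step 2: min=39 at 3
  Swap: [12, 39, 88, 48, 46, 62]
Step 3: min=46 at 4
  Swap: [12, 39, 46, 48, 88, 62]

After 3 steps: [12, 39, 46, 48, 88, 62]


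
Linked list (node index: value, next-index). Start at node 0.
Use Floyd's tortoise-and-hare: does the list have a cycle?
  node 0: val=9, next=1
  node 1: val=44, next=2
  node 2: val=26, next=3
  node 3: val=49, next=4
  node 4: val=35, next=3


Floyd's tortoise (slow, +1) and hare (fast, +2):
  init: slow=0, fast=0
  step 1: slow=1, fast=2
  step 2: slow=2, fast=4
  step 3: slow=3, fast=4
  step 4: slow=4, fast=4
  slow == fast at node 4: cycle detected

Cycle: yes


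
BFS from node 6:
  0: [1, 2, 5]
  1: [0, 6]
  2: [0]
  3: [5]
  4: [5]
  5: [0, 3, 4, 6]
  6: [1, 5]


Visit 6, enqueue [1, 5]
Visit 1, enqueue [0]
Visit 5, enqueue [3, 4]
Visit 0, enqueue [2]
Visit 3, enqueue []
Visit 4, enqueue []
Visit 2, enqueue []

BFS order: [6, 1, 5, 0, 3, 4, 2]
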